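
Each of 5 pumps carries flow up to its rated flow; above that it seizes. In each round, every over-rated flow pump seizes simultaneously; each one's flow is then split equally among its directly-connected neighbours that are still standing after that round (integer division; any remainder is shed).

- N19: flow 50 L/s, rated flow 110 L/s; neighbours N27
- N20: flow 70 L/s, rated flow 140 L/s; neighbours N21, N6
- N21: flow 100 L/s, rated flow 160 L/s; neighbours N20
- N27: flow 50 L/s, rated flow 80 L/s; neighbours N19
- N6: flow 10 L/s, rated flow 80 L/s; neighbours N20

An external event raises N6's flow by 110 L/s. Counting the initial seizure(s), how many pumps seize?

Round 1 — N6 at 120 > 80. N6 seizes.
  N6 sheds 120 L/s to N20: 120 each.
    N20: 70+120 = 190 > 140
Round 2 — N20 seizes.
  N20 sheds 190 L/s to N21: 190 each.
    N21: 100+190 = 290 > 160
Round 3 — N21 seizes.
  N21 sheds 290 L/s: no online neighbours, lost.
No further seizures.

3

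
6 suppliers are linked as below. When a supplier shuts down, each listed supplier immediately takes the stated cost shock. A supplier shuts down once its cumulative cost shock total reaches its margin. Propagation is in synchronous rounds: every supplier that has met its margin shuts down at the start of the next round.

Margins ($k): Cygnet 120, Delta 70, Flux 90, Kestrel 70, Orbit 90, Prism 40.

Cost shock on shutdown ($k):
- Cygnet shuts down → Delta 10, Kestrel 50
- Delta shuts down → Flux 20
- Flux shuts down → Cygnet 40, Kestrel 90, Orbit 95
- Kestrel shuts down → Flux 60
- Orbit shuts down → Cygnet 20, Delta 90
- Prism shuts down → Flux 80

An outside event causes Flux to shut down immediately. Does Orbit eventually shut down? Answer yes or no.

yes

Round 1 — Flux shuts down (initial).
  Cygnet: +40 → 40 < 120
  Kestrel: +90 → 90 ≥ 70
  Orbit: +95 → 95 ≥ 90
Round 2 — Kestrel, Orbit shut down.
  Cygnet: +20 → 60 < 120
  Delta: +90 → 90 ≥ 70
Round 3 — Delta shuts down.
No further shutdowns.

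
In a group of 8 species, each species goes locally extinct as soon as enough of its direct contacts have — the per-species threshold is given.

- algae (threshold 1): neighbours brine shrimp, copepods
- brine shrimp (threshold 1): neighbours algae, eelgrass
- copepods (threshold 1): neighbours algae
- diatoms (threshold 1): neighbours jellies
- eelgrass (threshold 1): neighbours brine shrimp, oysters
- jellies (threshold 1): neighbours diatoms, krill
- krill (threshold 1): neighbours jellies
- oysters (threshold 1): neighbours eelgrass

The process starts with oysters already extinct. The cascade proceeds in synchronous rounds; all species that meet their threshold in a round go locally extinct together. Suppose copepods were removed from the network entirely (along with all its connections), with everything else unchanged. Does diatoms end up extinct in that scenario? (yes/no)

With copepods removed:
Round 1 — oysters goes locally extinct (initial).
Round 2 — checking thresholds:
  eelgrass: 1 of 2 neighbours ≥ 1, goes locally extinct.
Round 3 — checking thresholds:
  brine shrimp: 1 of 2 neighbours ≥ 1, goes locally extinct.
Round 4 — checking thresholds:
  algae: 1 of 1 neighbours ≥ 1, goes locally extinct.
Round 5 — no new extinctions; cascade stops.

no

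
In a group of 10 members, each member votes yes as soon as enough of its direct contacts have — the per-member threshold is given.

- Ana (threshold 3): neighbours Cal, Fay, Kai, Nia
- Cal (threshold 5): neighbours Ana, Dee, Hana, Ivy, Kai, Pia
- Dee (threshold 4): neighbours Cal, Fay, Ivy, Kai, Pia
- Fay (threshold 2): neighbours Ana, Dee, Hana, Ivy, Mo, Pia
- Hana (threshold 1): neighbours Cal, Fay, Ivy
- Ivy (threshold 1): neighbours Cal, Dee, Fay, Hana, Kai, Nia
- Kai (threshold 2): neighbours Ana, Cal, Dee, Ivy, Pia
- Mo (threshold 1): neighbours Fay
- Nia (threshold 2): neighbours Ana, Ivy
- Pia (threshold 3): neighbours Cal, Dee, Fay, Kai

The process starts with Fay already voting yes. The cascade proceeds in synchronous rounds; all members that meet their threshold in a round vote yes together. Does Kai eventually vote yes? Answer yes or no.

Round 1 — Fay votes yes (initial).
Round 2 — checking thresholds:
  Ana: 1 of 4 neighbours < 3, below threshold.
  Dee: 1 of 5 neighbours < 4, below threshold.
  Hana: 1 of 3 neighbours ≥ 1, votes yes.
  Ivy: 1 of 6 neighbours ≥ 1, votes yes.
  Mo: 1 of 1 neighbours ≥ 1, votes yes.
  Pia: 1 of 4 neighbours < 3, below threshold.
Round 3 — no new yes votes; cascade stops.

no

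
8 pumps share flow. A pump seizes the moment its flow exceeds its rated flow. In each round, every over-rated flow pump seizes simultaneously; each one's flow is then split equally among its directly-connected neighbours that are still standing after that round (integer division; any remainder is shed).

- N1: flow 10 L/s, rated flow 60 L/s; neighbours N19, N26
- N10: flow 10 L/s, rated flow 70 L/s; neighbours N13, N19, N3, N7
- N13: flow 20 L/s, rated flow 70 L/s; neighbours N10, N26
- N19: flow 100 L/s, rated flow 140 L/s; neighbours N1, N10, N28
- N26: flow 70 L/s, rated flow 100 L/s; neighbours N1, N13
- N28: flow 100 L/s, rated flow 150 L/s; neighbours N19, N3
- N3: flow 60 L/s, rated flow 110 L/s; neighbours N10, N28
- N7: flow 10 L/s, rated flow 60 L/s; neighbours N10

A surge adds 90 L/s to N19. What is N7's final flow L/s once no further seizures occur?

34

Round 1 — N19 at 190 > 140. N19 seizes.
  N19 sheds 190 L/s to N1, N10, N28: 63 each (1 lost).
    N1: 10+63 = 73 > 60
    N10: 10+63 = 73 > 70
    N28: 100+63 = 163 > 150
Round 2 — N1, N10, N28 seize.
  N1 sheds 73 L/s to N26: 73 each.
    N26: 70+73 = 143 > 100
  N10 sheds 73 L/s to N13, N3, N7: 24 each (1 lost).
    N13: 20+24 = 44 ≤ 70
    N3: 60+24 = 84 ≤ 110
    N7: 10+24 = 34 ≤ 60
  N28 sheds 163 L/s to N3: 163 each.
    N3: 84+163 = 247 > 110
Round 3 — N26, N3 seize.
  N26 sheds 143 L/s to N13: 143 each.
    N13: 44+143 = 187 > 70
  N3 sheds 247 L/s: no online neighbours, lost.
Round 4 — N13 seizes.
  N13 sheds 187 L/s: no online neighbours, lost.
No further seizures.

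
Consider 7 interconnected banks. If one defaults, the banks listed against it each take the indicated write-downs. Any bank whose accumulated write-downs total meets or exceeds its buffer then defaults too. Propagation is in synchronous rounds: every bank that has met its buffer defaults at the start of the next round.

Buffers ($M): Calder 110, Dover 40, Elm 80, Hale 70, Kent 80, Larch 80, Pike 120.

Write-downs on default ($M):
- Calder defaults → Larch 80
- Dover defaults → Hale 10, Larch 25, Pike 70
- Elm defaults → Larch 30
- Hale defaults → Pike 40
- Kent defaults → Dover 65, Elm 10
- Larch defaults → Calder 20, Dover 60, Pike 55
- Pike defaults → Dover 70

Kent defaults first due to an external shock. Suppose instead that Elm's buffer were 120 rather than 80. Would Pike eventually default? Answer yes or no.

With Elm's buffer at 120:
Round 1 — Kent defaults (initial).
  Dover: +65 → 65 ≥ 40
  Elm: +10 → 10 < 120
Round 2 — Dover defaults.
  Hale: +10 → 10 < 70
  Larch: +25 → 25 < 80
  Pike: +70 → 70 < 120
No further defaults.

no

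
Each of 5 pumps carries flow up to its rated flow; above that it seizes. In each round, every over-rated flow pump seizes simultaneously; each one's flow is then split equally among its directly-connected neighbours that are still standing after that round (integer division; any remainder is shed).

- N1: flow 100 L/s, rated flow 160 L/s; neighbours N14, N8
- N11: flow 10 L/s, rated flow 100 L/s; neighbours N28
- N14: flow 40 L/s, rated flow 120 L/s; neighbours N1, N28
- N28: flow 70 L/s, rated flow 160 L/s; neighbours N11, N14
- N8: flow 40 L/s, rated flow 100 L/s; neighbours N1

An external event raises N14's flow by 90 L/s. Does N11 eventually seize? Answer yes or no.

Round 1 — N14 at 130 > 120. N14 seizes.
  N14 sheds 130 L/s to N1, N28: 65 each.
    N1: 100+65 = 165 > 160
    N28: 70+65 = 135 ≤ 160
Round 2 — N1 seizes.
  N1 sheds 165 L/s to N8: 165 each.
    N8: 40+165 = 205 > 100
Round 3 — N8 seizes.
  N8 sheds 205 L/s: no online neighbours, lost.
No further seizures.

no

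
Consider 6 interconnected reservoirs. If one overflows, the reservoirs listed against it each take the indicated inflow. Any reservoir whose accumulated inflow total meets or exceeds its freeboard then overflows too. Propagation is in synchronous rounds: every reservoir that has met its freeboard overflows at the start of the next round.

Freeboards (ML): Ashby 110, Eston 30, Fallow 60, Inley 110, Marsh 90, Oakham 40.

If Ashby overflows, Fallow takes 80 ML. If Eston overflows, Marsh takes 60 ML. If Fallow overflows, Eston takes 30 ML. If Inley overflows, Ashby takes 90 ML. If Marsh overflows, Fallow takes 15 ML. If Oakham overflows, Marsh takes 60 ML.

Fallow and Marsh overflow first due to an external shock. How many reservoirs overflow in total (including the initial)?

Round 1 — Fallow, Marsh overflow (initial).
  Eston: +30 → 30 ≥ 30
Round 2 — Eston overflows.
No further overflows.

3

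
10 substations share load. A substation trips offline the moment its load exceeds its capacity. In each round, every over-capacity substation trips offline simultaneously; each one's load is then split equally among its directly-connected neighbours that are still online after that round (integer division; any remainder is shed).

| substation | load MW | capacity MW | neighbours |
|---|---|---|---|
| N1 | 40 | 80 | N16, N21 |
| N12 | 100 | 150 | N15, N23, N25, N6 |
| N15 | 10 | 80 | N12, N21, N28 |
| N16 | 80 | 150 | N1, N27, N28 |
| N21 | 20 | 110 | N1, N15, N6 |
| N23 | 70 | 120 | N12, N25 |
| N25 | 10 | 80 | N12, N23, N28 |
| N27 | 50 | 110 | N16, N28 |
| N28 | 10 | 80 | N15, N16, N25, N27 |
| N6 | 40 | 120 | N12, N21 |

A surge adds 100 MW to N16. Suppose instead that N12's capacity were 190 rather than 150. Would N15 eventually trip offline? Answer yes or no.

With N12's capacity at 190:
Round 1 — N16 at 180 > 150. N16 trips offline.
  N16 sheds 180 MW to N1, N27, N28: 60 each.
    N1: 40+60 = 100 > 80
    N27: 50+60 = 110 ≤ 110
    N28: 10+60 = 70 ≤ 80
Round 2 — N1 trips offline.
  N1 sheds 100 MW to N21: 100 each.
    N21: 20+100 = 120 > 110
Round 3 — N21 trips offline.
  N21 sheds 120 MW to N15, N6: 60 each.
    N15: 10+60 = 70 ≤ 80
    N6: 40+60 = 100 ≤ 120
No further trips.

no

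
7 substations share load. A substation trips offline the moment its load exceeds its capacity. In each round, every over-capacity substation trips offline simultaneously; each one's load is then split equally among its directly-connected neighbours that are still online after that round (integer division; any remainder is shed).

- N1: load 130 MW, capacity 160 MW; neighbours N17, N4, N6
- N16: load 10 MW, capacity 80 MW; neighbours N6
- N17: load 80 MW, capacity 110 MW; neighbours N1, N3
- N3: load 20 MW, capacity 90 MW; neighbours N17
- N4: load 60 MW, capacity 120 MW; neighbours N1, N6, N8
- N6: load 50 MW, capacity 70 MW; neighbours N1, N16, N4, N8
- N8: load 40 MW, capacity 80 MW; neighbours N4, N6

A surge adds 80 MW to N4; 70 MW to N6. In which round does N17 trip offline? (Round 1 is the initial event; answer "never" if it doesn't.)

Round 1 — N4 at 140 > 120; N6 at 120 > 70. N4, N6 trip offline.
  N4 sheds 140 MW to N1, N8: 70 each.
    N1: 130+70 = 200 > 160
    N8: 40+70 = 110 > 80
  N6 sheds 120 MW to N1, N16, N8: 40 each.
    N1: 200+40 = 240 > 160
    N16: 10+40 = 50 ≤ 80
    N8: 110+40 = 150 > 80
Round 2 — N1, N8 trip offline.
  N1 sheds 240 MW to N17: 240 each.
    N17: 80+240 = 320 > 110
  N8 sheds 150 MW: no online neighbours, lost.
Round 3 — N17 trips offline.
  N17 sheds 320 MW to N3: 320 each.
    N3: 20+320 = 340 > 90
Round 4 — N3 trips offline.
  N3 sheds 340 MW: no online neighbours, lost.
No further trips.

3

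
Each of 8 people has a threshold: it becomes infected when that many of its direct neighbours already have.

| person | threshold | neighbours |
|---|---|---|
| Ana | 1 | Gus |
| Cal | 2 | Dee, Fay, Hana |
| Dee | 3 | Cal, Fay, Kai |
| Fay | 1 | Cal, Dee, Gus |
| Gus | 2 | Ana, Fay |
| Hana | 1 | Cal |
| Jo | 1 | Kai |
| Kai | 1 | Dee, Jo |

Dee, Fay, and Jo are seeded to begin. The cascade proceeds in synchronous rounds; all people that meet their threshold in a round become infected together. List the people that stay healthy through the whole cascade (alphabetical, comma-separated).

Ana, Gus

Round 1 — Dee, Fay, Jo become infected (initial).
Round 2 — checking thresholds:
  Cal: 2 of 3 neighbours ≥ 2, becomes infected.
  Gus: 1 of 2 neighbours < 2, holds.
  Kai: 2 of 2 neighbours ≥ 1, becomes infected.
Round 3 — checking thresholds:
  Gus: 1 of 2 neighbours < 2, holds.
  Hana: 1 of 1 neighbours ≥ 1, becomes infected.
Round 4 — no new infections; cascade stops.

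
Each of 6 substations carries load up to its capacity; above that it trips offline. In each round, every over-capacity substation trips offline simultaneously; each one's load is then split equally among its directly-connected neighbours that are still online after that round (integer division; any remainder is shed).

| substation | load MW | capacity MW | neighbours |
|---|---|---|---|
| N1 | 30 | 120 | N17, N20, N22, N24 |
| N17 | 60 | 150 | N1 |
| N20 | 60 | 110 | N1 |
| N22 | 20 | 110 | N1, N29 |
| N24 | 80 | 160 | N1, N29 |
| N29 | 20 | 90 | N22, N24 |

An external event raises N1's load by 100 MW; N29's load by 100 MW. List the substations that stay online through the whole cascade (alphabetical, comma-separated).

Round 1 — N1 at 130 > 120; N29 at 120 > 90. N1, N29 trip offline.
  N1 sheds 130 MW to N17, N20, N22, N24: 32 each (2 lost).
    N17: 60+32 = 92 ≤ 150
    N20: 60+32 = 92 ≤ 110
    N22: 20+32 = 52 ≤ 110
    N24: 80+32 = 112 ≤ 160
  N29 sheds 120 MW to N22, N24: 60 each.
    N22: 52+60 = 112 > 110
    N24: 112+60 = 172 > 160
Round 2 — N22, N24 trip offline.
  N22 sheds 112 MW: no online neighbours, lost.
  N24 sheds 172 MW: no online neighbours, lost.
No further trips.

N17, N20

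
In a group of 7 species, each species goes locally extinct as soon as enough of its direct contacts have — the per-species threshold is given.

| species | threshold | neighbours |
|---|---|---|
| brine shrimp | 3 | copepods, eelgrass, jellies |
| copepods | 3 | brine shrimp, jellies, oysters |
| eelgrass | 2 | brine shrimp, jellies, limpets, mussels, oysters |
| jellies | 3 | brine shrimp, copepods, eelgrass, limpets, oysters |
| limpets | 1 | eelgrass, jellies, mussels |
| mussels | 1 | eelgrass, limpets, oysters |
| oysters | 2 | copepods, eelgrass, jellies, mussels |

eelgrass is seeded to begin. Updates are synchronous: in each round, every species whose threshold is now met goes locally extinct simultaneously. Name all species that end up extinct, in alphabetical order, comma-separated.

eelgrass, jellies, limpets, mussels, oysters

Round 1 — eelgrass goes locally extinct (initial).
Round 2 — checking thresholds:
  brine shrimp: 1 of 3 neighbours < 3, not yet.
  jellies: 1 of 5 neighbours < 3, not yet.
  limpets: 1 of 3 neighbours ≥ 1, goes locally extinct.
  mussels: 1 of 3 neighbours ≥ 1, goes locally extinct.
  oysters: 1 of 4 neighbours < 2, not yet.
Round 3 — checking thresholds:
  brine shrimp: 1 of 3 neighbours < 3, not yet.
  jellies: 2 of 5 neighbours < 3, not yet.
  oysters: 2 of 4 neighbours ≥ 2, goes locally extinct.
Round 4 — checking thresholds:
  brine shrimp: 1 of 3 neighbours < 3, not yet.
  copepods: 1 of 3 neighbours < 3, not yet.
  jellies: 3 of 5 neighbours ≥ 3, goes locally extinct.
Round 5 — no new extinctions; cascade stops.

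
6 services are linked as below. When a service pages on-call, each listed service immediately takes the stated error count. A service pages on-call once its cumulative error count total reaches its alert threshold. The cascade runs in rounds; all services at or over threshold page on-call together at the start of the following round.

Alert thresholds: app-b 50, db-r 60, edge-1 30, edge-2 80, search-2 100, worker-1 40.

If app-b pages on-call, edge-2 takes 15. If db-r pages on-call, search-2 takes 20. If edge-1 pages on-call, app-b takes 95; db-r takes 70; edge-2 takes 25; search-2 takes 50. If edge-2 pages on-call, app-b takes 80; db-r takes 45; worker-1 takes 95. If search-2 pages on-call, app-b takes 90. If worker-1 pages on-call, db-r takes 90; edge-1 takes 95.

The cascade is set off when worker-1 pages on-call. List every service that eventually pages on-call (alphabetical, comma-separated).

Round 1 — worker-1 pages on-call (initial).
  db-r: +90 → 90 ≥ 60
  edge-1: +95 → 95 ≥ 30
Round 2 — db-r, edge-1 page on-call.
  app-b: +95 → 95 ≥ 50
  edge-2: +25 → 25 < 80
  search-2: +20+50 → 70 < 100
Round 3 — app-b pages on-call.
  edge-2: +15 → 40 < 80
No further pages.

app-b, db-r, edge-1, worker-1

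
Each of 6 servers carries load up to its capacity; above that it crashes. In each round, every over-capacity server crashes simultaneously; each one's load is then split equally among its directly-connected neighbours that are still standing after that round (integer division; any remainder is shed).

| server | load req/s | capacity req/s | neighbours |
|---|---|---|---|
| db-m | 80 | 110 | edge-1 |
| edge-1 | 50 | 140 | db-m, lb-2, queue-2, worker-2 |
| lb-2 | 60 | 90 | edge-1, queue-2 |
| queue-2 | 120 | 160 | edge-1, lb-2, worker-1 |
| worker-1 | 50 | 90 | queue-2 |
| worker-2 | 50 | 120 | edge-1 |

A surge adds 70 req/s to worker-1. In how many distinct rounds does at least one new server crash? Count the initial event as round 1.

4

Round 1 — worker-1 at 120 > 90. worker-1 crashes.
  worker-1 sheds 120 req/s to queue-2: 120 each.
    queue-2: 120+120 = 240 > 160
Round 2 — queue-2 crashes.
  queue-2 sheds 240 req/s to edge-1, lb-2: 120 each.
    edge-1: 50+120 = 170 > 140
    lb-2: 60+120 = 180 > 90
Round 3 — edge-1, lb-2 crash.
  edge-1 sheds 170 req/s to db-m, worker-2: 85 each.
    db-m: 80+85 = 165 > 110
    worker-2: 50+85 = 135 > 120
  lb-2 sheds 180 req/s: no online neighbours, lost.
Round 4 — db-m, worker-2 crash.
  db-m sheds 165 req/s: no online neighbours, lost.
  worker-2 sheds 135 req/s: no online neighbours, lost.
No further crashes.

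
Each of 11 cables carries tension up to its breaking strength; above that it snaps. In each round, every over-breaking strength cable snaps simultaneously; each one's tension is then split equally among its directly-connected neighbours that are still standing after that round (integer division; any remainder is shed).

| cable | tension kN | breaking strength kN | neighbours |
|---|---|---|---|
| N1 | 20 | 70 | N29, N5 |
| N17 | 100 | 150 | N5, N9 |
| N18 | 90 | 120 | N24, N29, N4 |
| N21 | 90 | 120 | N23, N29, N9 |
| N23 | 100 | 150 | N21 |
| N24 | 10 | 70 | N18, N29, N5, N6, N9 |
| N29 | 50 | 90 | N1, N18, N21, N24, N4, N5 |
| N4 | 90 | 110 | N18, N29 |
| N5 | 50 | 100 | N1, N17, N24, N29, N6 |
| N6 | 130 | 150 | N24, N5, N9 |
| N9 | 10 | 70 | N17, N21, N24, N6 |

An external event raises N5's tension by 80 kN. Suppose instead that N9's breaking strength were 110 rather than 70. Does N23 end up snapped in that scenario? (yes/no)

yes

With N9's breaking strength at 110:
Round 1 — N5 at 130 > 100. N5 snaps.
  N5 sheds 130 kN to N1, N17, N24, N29, N6: 26 each.
    N1: 20+26 = 46 ≤ 70
    N17: 100+26 = 126 ≤ 150
    N24: 10+26 = 36 ≤ 70
    N29: 50+26 = 76 ≤ 90
    N6: 130+26 = 156 > 150
Round 2 — N6 snaps.
  N6 sheds 156 kN to N24, N9: 78 each.
    N24: 36+78 = 114 > 70
    N9: 10+78 = 88 ≤ 110
Round 3 — N24 snaps.
  N24 sheds 114 kN to N18, N29, N9: 38 each.
    N18: 90+38 = 128 > 120
    N29: 76+38 = 114 > 90
    N9: 88+38 = 126 > 110
Round 4 — N18, N29, N9 snap.
  N18 sheds 128 kN to N4: 128 each.
    N4: 90+128 = 218 > 110
  N29 sheds 114 kN to N1, N21, N4: 38 each.
    N1: 46+38 = 84 > 70
    N21: 90+38 = 128 > 120
    N4: 218+38 = 256 > 110
  N9 sheds 126 kN to N17, N21: 63 each.
    N17: 126+63 = 189 > 150
    N21: 128+63 = 191 > 120
Round 5 — N1, N17, N21, N4 snap.
  N1 sheds 84 kN: no online neighbours, lost.
  N17 sheds 189 kN: no online neighbours, lost.
  N21 sheds 191 kN to N23: 191 each.
    N23: 100+191 = 291 > 150
  N4 sheds 256 kN: no online neighbours, lost.
Round 6 — N23 snaps.
  N23 sheds 291 kN: no online neighbours, lost.
No further breaks.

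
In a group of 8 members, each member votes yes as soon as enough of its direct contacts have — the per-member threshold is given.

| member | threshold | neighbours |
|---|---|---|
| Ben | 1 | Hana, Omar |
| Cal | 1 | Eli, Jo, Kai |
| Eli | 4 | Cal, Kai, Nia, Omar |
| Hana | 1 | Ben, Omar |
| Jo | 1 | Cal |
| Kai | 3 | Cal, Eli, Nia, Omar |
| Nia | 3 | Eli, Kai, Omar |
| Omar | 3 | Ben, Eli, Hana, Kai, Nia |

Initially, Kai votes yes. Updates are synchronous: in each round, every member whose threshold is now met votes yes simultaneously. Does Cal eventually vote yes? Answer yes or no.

Round 1 — Kai votes yes (initial).
Round 2 — checking thresholds:
  Cal: 1 of 3 neighbours ≥ 1, votes yes.
  Eli: 1 of 4 neighbours < 4, below threshold.
  Nia: 1 of 3 neighbours < 3, below threshold.
  Omar: 1 of 5 neighbours < 3, below threshold.
Round 3 — checking thresholds:
  Eli: 2 of 4 neighbours < 4, below threshold.
  Jo: 1 of 1 neighbours ≥ 1, votes yes.
  Nia: 1 of 3 neighbours < 3, below threshold.
  Omar: 1 of 5 neighbours < 3, below threshold.
Round 4 — no new yes votes; cascade stops.

yes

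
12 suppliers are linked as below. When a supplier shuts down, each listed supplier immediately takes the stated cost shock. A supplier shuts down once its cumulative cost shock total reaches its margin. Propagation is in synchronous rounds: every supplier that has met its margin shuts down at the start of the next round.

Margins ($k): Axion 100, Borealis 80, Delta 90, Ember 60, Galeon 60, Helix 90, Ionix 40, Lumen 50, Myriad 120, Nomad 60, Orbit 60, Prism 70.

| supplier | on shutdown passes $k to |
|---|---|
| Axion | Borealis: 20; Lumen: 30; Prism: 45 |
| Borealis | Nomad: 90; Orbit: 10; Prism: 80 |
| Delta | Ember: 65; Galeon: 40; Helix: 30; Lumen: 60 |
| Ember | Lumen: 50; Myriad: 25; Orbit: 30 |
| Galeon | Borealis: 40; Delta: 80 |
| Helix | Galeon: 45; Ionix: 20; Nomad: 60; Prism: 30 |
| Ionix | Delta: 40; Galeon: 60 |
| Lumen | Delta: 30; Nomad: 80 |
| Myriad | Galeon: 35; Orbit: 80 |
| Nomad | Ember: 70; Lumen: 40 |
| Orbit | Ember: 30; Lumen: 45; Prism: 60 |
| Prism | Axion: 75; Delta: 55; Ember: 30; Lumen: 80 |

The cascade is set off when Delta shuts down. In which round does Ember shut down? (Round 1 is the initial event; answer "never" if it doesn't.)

2

Round 1 — Delta shuts down (initial).
  Ember: +65 → 65 ≥ 60
  Galeon: +40 → 40 < 60
  Helix: +30 → 30 < 90
  Lumen: +60 → 60 ≥ 50
Round 2 — Ember, Lumen shut down.
  Myriad: +25 → 25 < 120
  Nomad: +80 → 80 ≥ 60
  Orbit: +30 → 30 < 60
Round 3 — Nomad shuts down.
No further shutdowns.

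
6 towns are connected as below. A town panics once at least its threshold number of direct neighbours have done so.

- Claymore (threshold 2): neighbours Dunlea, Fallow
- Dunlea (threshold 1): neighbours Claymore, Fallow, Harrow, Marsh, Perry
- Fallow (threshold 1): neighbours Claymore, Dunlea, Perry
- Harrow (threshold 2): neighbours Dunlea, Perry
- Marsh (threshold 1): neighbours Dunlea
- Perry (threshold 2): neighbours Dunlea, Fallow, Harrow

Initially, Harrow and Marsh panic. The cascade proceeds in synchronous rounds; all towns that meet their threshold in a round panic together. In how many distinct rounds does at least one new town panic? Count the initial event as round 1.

Round 1 — Harrow, Marsh panic (initial).
Round 2 — checking thresholds:
  Dunlea: 2 of 5 neighbours ≥ 1, panics.
  Perry: 1 of 3 neighbours < 2, holds.
Round 3 — checking thresholds:
  Claymore: 1 of 2 neighbours < 2, holds.
  Fallow: 1 of 3 neighbours ≥ 1, panics.
  Perry: 2 of 3 neighbours ≥ 2, panics.
Round 4 — checking thresholds:
  Claymore: 2 of 2 neighbours ≥ 2, panics.
Round 5 — no new panics; cascade stops.

4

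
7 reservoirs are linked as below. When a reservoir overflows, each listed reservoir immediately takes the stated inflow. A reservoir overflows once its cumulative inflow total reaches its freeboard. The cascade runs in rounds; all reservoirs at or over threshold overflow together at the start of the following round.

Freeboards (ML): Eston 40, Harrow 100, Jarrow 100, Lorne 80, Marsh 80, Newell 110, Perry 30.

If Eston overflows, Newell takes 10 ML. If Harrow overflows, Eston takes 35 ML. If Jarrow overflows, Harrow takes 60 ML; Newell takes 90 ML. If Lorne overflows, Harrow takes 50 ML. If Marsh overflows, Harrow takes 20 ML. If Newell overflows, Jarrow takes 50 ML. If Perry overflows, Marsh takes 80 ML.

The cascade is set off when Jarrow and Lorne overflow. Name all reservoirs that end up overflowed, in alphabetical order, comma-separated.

Round 1 — Jarrow, Lorne overflow (initial).
  Harrow: +60+50 → 110 ≥ 100
  Newell: +90 → 90 < 110
Round 2 — Harrow overflows.
  Eston: +35 → 35 < 40
No further overflows.

Harrow, Jarrow, Lorne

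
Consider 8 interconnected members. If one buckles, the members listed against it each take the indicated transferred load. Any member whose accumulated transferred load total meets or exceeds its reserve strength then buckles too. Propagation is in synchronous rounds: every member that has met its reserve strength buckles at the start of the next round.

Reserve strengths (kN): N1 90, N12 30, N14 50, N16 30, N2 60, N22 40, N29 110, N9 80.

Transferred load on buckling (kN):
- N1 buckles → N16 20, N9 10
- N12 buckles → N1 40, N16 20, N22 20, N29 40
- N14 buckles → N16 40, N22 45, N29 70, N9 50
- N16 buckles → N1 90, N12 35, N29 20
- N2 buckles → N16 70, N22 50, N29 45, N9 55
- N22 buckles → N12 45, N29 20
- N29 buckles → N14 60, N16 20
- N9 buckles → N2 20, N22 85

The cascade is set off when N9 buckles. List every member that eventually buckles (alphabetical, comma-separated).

N12, N22, N9

Round 1 — N9 buckles (initial).
  N2: +20 → 20 < 60
  N22: +85 → 85 ≥ 40
Round 2 — N22 buckles.
  N12: +45 → 45 ≥ 30
  N29: +20 → 20 < 110
Round 3 — N12 buckles.
  N1: +40 → 40 < 90
  N16: +20 → 20 < 30
  N29: +40 → 60 < 110
No further bucklings.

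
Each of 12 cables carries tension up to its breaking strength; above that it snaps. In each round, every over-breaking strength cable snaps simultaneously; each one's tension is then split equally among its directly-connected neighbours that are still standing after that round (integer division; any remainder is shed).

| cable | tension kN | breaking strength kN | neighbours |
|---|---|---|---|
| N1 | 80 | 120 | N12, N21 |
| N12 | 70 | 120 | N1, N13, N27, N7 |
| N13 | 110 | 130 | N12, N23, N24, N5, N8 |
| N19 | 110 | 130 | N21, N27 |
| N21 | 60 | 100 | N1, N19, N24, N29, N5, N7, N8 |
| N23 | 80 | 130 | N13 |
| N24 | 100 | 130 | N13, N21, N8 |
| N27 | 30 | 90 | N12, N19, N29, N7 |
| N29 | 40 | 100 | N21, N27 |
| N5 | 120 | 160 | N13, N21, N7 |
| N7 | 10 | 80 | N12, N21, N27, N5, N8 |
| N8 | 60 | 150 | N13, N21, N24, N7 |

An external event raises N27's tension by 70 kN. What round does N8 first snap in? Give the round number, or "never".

5

Round 1 — N27 at 100 > 90. N27 snaps.
  N27 sheds 100 kN to N12, N19, N29, N7: 25 each.
    N12: 70+25 = 95 ≤ 120
    N19: 110+25 = 135 > 130
    N29: 40+25 = 65 ≤ 100
    N7: 10+25 = 35 ≤ 80
Round 2 — N19 snaps.
  N19 sheds 135 kN to N21: 135 each.
    N21: 60+135 = 195 > 100
Round 3 — N21 snaps.
  N21 sheds 195 kN to N1, N24, N29, N5, N7, N8: 32 each (3 lost).
    N1: 80+32 = 112 ≤ 120
    N24: 100+32 = 132 > 130
    N29: 65+32 = 97 ≤ 100
    N5: 120+32 = 152 ≤ 160
    N7: 35+32 = 67 ≤ 80
    N8: 60+32 = 92 ≤ 150
Round 4 — N24 snaps.
  N24 sheds 132 kN to N13, N8: 66 each.
    N13: 110+66 = 176 > 130
    N8: 92+66 = 158 > 150
Round 5 — N13, N8 snap.
  N13 sheds 176 kN to N12, N23, N5: 58 each (2 lost).
    N12: 95+58 = 153 > 120
    N23: 80+58 = 138 > 130
    N5: 152+58 = 210 > 160
  N8 sheds 158 kN to N7: 158 each.
    N7: 67+158 = 225 > 80
Round 6 — N12, N23, N5, N7 snap.
  N12 sheds 153 kN to N1: 153 each.
    N1: 112+153 = 265 > 120
  N23 sheds 138 kN: no online neighbours, lost.
  N5 sheds 210 kN: no online neighbours, lost.
  N7 sheds 225 kN: no online neighbours, lost.
Round 7 — N1 snaps.
  N1 sheds 265 kN: no online neighbours, lost.
No further breaks.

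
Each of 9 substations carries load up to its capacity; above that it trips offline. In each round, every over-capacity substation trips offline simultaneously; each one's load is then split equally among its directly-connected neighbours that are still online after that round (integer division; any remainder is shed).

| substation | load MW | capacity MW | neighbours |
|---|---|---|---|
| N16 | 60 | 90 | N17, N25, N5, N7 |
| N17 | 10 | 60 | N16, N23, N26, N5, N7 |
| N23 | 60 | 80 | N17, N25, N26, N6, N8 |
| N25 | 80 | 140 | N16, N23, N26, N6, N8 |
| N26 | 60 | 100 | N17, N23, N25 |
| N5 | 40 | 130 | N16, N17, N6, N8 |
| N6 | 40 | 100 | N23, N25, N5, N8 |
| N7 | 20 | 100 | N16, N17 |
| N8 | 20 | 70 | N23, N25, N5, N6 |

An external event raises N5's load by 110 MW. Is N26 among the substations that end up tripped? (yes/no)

yes

Round 1 — N5 at 150 > 130. N5 trips offline.
  N5 sheds 150 MW to N16, N17, N6, N8: 37 each (2 lost).
    N16: 60+37 = 97 > 90
    N17: 10+37 = 47 ≤ 60
    N6: 40+37 = 77 ≤ 100
    N8: 20+37 = 57 ≤ 70
Round 2 — N16 trips offline.
  N16 sheds 97 MW to N17, N25, N7: 32 each (1 lost).
    N17: 47+32 = 79 > 60
    N25: 80+32 = 112 ≤ 140
    N7: 20+32 = 52 ≤ 100
Round 3 — N17 trips offline.
  N17 sheds 79 MW to N23, N26, N7: 26 each (1 lost).
    N23: 60+26 = 86 > 80
    N26: 60+26 = 86 ≤ 100
    N7: 52+26 = 78 ≤ 100
Round 4 — N23 trips offline.
  N23 sheds 86 MW to N25, N26, N6, N8: 21 each (2 lost).
    N25: 112+21 = 133 ≤ 140
    N26: 86+21 = 107 > 100
    N6: 77+21 = 98 ≤ 100
    N8: 57+21 = 78 > 70
Round 5 — N26, N8 trip offline.
  N26 sheds 107 MW to N25: 107 each.
    N25: 133+107 = 240 > 140
  N8 sheds 78 MW to N25, N6: 39 each.
    N25: 240+39 = 279 > 140
    N6: 98+39 = 137 > 100
Round 6 — N25, N6 trip offline.
  N25 sheds 279 MW: no online neighbours, lost.
  N6 sheds 137 MW: no online neighbours, lost.
No further trips.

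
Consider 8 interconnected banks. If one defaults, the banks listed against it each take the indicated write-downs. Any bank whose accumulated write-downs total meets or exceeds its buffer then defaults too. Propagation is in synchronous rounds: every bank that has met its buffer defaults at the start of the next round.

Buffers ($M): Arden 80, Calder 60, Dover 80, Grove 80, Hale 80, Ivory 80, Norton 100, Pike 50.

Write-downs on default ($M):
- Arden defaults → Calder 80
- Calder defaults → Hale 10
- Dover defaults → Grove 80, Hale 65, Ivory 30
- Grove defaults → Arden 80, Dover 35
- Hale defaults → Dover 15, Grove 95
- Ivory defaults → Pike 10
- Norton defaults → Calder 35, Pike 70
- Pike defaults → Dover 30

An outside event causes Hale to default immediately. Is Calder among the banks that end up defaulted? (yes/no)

yes

Round 1 — Hale defaults (initial).
  Dover: +15 → 15 < 80
  Grove: +95 → 95 ≥ 80
Round 2 — Grove defaults.
  Arden: +80 → 80 ≥ 80
  Dover: +35 → 50 < 80
Round 3 — Arden defaults.
  Calder: +80 → 80 ≥ 60
Round 4 — Calder defaults.
No further defaults.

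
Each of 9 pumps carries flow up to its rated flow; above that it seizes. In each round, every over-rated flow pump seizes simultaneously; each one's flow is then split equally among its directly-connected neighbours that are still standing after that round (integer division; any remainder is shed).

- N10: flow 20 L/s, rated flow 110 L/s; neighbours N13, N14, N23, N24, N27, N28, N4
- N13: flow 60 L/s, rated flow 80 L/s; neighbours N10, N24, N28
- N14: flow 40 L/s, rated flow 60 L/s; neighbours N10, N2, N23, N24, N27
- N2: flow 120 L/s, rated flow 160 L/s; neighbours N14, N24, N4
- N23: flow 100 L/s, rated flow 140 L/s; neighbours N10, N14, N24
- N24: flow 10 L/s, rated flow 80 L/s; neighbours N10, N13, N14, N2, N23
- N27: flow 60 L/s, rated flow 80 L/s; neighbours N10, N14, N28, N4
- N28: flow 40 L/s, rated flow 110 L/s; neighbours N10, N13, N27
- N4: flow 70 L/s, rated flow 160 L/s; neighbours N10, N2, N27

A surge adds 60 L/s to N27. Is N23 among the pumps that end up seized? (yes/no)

no

Round 1 — N27 at 120 > 80. N27 seizes.
  N27 sheds 120 L/s to N10, N14, N28, N4: 30 each.
    N10: 20+30 = 50 ≤ 110
    N14: 40+30 = 70 > 60
    N28: 40+30 = 70 ≤ 110
    N4: 70+30 = 100 ≤ 160
Round 2 — N14 seizes.
  N14 sheds 70 L/s to N10, N2, N23, N24: 17 each (2 lost).
    N10: 50+17 = 67 ≤ 110
    N2: 120+17 = 137 ≤ 160
    N23: 100+17 = 117 ≤ 140
    N24: 10+17 = 27 ≤ 80
No further seizures.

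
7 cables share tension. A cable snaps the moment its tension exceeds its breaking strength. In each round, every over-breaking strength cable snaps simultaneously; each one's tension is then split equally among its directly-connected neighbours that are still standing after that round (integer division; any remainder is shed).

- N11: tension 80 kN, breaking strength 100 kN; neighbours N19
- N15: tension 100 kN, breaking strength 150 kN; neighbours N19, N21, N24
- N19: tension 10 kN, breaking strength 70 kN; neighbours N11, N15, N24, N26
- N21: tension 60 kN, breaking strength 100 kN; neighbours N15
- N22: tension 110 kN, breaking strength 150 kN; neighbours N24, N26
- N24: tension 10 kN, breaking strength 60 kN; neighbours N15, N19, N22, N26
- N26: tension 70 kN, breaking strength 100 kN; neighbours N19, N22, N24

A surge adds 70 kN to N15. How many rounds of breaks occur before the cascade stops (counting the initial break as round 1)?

Round 1 — N15 at 170 > 150. N15 snaps.
  N15 sheds 170 kN to N19, N21, N24: 56 each (2 lost).
    N19: 10+56 = 66 ≤ 70
    N21: 60+56 = 116 > 100
    N24: 10+56 = 66 > 60
Round 2 — N21, N24 snap.
  N21 sheds 116 kN: no online neighbours, lost.
  N24 sheds 66 kN to N19, N22, N26: 22 each.
    N19: 66+22 = 88 > 70
    N22: 110+22 = 132 ≤ 150
    N26: 70+22 = 92 ≤ 100
Round 3 — N19 snaps.
  N19 sheds 88 kN to N11, N26: 44 each.
    N11: 80+44 = 124 > 100
    N26: 92+44 = 136 > 100
Round 4 — N11, N26 snap.
  N11 sheds 124 kN: no online neighbours, lost.
  N26 sheds 136 kN to N22: 136 each.
    N22: 132+136 = 268 > 150
Round 5 — N22 snaps.
  N22 sheds 268 kN: no online neighbours, lost.
No further breaks.

5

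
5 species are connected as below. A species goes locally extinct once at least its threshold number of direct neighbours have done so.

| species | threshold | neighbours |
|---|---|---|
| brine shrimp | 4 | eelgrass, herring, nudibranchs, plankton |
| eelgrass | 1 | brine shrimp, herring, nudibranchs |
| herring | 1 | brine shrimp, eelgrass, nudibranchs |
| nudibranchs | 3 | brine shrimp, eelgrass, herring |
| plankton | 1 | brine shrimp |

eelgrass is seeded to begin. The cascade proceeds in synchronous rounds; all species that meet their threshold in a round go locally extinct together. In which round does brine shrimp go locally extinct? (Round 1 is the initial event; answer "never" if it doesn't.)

Round 1 — eelgrass goes locally extinct (initial).
Round 2 — checking thresholds:
  brine shrimp: 1 of 4 neighbours < 4, holds.
  herring: 1 of 3 neighbours ≥ 1, goes locally extinct.
  nudibranchs: 1 of 3 neighbours < 3, holds.
Round 3 — no new extinctions; cascade stops.

never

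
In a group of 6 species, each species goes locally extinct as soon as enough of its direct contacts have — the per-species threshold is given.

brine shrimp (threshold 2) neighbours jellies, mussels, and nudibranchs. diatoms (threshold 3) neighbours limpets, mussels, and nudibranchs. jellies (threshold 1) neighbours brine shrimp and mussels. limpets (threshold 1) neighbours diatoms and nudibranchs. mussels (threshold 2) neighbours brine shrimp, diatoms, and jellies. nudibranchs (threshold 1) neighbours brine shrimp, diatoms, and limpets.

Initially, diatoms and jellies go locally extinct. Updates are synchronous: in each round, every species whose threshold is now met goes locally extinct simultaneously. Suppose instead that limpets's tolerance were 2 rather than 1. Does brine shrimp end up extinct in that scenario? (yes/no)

yes

With limpets's tolerance at 2:
Round 1 — diatoms, jellies go locally extinct (initial).
Round 2 — checking thresholds:
  brine shrimp: 1 of 3 neighbours < 2, holds.
  limpets: 1 of 2 neighbours < 2, holds.
  mussels: 2 of 3 neighbours ≥ 2, goes locally extinct.
  nudibranchs: 1 of 3 neighbours ≥ 1, goes locally extinct.
Round 3 — checking thresholds:
  brine shrimp: 3 of 3 neighbours ≥ 2, goes locally extinct.
  limpets: 2 of 2 neighbours ≥ 2, goes locally extinct.
Round 4 — no new extinctions; cascade stops.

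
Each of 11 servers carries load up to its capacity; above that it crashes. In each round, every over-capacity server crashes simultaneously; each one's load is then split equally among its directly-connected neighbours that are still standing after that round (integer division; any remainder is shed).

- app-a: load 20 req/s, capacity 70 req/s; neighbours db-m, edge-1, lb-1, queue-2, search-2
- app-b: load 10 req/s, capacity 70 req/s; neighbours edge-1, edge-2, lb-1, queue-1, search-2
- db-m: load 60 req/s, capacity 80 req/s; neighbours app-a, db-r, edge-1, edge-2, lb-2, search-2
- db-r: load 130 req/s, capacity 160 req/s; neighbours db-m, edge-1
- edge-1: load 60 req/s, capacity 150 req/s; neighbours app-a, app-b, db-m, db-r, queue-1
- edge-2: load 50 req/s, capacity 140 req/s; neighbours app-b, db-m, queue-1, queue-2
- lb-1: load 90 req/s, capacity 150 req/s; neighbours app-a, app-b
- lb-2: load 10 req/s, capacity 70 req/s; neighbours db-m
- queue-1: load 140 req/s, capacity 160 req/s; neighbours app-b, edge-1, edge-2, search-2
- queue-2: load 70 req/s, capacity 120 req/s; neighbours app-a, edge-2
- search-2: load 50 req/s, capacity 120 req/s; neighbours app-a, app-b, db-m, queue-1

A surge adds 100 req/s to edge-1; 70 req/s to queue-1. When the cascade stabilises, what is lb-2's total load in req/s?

35

Round 1 — edge-1 at 160 > 150; queue-1 at 210 > 160. edge-1, queue-1 crash.
  edge-1 sheds 160 req/s to app-a, app-b, db-m, db-r: 40 each.
    app-a: 20+40 = 60 ≤ 70
    app-b: 10+40 = 50 ≤ 70
    db-m: 60+40 = 100 > 80
    db-r: 130+40 = 170 > 160
  queue-1 sheds 210 req/s to app-b, edge-2, search-2: 70 each.
    app-b: 50+70 = 120 > 70
    edge-2: 50+70 = 120 ≤ 140
    search-2: 50+70 = 120 ≤ 120
Round 2 — app-b, db-m, db-r crash.
  app-b sheds 120 req/s to edge-2, lb-1, search-2: 40 each.
    edge-2: 120+40 = 160 > 140
    lb-1: 90+40 = 130 ≤ 150
    search-2: 120+40 = 160 > 120
  db-m sheds 100 req/s to app-a, edge-2, lb-2, search-2: 25 each.
    app-a: 60+25 = 85 > 70
    edge-2: 160+25 = 185 > 140
    lb-2: 10+25 = 35 ≤ 70
    search-2: 160+25 = 185 > 120
  db-r sheds 170 req/s: no online neighbours, lost.
Round 3 — app-a, edge-2, search-2 crash.
  app-a sheds 85 req/s to lb-1, queue-2: 42 each (1 lost).
    lb-1: 130+42 = 172 > 150
    queue-2: 70+42 = 112 ≤ 120
  edge-2 sheds 185 req/s to queue-2: 185 each.
    queue-2: 112+185 = 297 > 120
  search-2 sheds 185 req/s: no online neighbours, lost.
Round 4 — lb-1, queue-2 crash.
  lb-1 sheds 172 req/s: no online neighbours, lost.
  queue-2 sheds 297 req/s: no online neighbours, lost.
No further crashes.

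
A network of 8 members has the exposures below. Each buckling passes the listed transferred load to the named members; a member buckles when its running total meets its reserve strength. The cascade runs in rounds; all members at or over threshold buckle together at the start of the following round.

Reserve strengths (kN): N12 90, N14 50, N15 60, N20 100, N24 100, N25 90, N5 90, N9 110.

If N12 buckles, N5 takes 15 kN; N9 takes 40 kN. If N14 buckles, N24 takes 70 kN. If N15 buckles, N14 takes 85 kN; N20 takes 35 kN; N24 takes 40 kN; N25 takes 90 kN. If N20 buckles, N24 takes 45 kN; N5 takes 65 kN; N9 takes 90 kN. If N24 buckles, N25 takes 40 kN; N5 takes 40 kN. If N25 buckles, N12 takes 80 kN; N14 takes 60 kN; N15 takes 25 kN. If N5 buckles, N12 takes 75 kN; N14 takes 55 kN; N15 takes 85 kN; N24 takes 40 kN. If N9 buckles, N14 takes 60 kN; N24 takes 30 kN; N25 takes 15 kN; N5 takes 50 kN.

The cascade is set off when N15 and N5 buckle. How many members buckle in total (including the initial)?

Round 1 — N15, N5 buckle (initial).
  N12: +75 → 75 < 90
  N14: +85+55 → 140 ≥ 50
  N20: +35 → 35 < 100
  N24: +40+40 → 80 < 100
  N25: +90 → 90 ≥ 90
Round 2 — N14, N25 buckle.
  N12: +80 → 155 ≥ 90
  N24: +70 → 150 ≥ 100
Round 3 — N12, N24 buckle.
  N9: +40 → 40 < 110
No further bucklings.

6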